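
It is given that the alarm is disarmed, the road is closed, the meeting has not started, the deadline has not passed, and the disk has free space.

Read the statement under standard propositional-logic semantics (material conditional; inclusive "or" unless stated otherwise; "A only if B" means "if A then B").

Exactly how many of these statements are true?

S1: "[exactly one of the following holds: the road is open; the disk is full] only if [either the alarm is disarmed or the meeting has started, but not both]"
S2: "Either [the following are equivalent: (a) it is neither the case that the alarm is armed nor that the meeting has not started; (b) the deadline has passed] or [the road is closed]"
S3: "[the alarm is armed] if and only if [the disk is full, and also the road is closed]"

3

Let Q = "the road is closed" (T), U = "the disk is full" (F), P = "the alarm is armed" (F), R = "the meeting has started" (F), S = "the deadline has passed" (F).

S1: Formalization: (¬Q ⊕ U) → (¬P ⊕ R)

¬Q = ¬T = F
¬Q ⊕ U = F ⊕ F = F
¬P = ¬F = T
¬P ⊕ R = T ⊕ F = T
(¬Q ⊕ U) → (¬P ⊕ R) = F → T = T
Thus S1 is true.

S2: In symbols: ((P ↓ ¬R) ↔ S) ∨ Q

¬R = ¬F = T
P ↓ ¬R = F ↓ T = F
(P ↓ ¬R) ↔ S = F ↔ F = T
((P ↓ ¬R) ↔ S) ∨ Q = T ∨ T = T
Thus S2 is true.

S3: Formalization: P ↔ (U ∧ Q)

U ∧ Q = F ∧ T = F
P ↔ (U ∧ Q) = F ↔ F = T
Hence S3 is true.

True statements: 3 (S1, S2, S3).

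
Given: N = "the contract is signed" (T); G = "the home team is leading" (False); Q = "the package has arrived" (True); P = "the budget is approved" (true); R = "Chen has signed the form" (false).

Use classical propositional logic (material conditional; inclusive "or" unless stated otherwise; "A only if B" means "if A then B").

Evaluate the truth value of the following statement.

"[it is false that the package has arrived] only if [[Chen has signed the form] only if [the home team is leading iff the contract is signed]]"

In symbols: ~Q -> (R -> (G <-> N))

~Q = ~T = F
G <-> N = F <-> T = F
R -> (G <-> N) = F -> F = T
~Q -> (R -> (G <-> N)) = F -> T = T

True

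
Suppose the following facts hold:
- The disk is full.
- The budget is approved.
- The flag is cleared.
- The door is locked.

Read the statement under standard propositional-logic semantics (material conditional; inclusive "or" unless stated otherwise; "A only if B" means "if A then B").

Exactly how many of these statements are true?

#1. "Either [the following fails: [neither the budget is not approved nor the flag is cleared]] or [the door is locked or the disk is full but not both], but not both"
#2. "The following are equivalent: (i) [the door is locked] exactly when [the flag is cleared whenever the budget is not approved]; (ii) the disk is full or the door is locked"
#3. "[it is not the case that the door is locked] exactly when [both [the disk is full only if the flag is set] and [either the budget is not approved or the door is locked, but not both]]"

Let Q = "the budget is approved" (T), R = "the flag is set" (F), S = "the door is locked" (T), P = "the disk is full" (T).

#1: This is ¬(¬Q ↓ ¬R) ⊕ (S ⊕ P).

¬Q = ¬T = F
¬R = ¬F = T
¬Q ↓ ¬R = F ↓ T = F
¬(¬Q ↓ ¬R) = ¬F = T
S ⊕ P = T ⊕ T = F
¬(¬Q ↓ ¬R) ⊕ (S ⊕ P) = T ⊕ F = T
Hence #1 is true.

#2: This is (S ↔ (¬Q → ¬R)) ↔ (P ∨ S).

¬Q = ¬T = F
¬R = ¬F = T
¬Q → ¬R = F → T = T
S ↔ (¬Q → ¬R) = T ↔ T = T
P ∨ S = T ∨ T = T
(S ↔ (¬Q → ¬R)) ↔ (P ∨ S) = T ↔ T = T
Thus #2 is true.

#3: This is ¬S ↔ ((P → R) ∧ (¬Q ⊕ S)).

¬S = ¬T = F
P → R = T → F = F
¬Q = ¬T = F
¬Q ⊕ S = F ⊕ T = T
(P → R) ∧ (¬Q ⊕ S) = F ∧ T = F
¬S ↔ ((P → R) ∧ (¬Q ⊕ S)) = F ↔ F = T
Thus #3 is true.

Count: 3.

3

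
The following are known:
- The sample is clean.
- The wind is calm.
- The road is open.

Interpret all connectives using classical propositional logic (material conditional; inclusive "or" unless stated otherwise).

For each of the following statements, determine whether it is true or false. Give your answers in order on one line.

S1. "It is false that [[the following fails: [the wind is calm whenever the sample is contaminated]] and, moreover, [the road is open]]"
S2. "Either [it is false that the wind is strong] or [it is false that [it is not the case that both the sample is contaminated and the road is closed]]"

Let G = "the sample is contaminated" (False), N = "the wind is strong" (False), P = "the road is closed" (False).

S1: Parsed as not (not (G -> not N) and not P)

not N = not False = True
G -> not N = False -> True = True
not (G -> not N) = not True = False
not P = not False = True
not (G -> not N) and not P = False and True = False
not (not (G -> not N) and not P) = not False = True
So S1 is true.

S2: Formalization: not N or not (G nand P)

not N = not False = True
G nand P = False nand False = True
not (G nand P) = not True = False
not N or not (G nand P) = True or False = True
Thus S2 is true.

S1 T; S2 T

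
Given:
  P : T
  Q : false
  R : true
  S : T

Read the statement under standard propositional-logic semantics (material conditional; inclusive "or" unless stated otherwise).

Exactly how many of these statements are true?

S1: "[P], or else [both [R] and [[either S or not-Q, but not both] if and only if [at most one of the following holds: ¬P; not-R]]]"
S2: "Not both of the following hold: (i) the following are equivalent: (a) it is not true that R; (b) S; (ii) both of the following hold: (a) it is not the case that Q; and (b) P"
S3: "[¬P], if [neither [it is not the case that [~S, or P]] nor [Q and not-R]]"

2

S1: Formalization: P ∨ (R ∧ ((S ⊕ ¬Q) ↔ (¬P ↑ ¬R)))

¬Q = ¬F = T
S ⊕ ¬Q = T ⊕ T = F
¬P = ¬T = F
¬R = ¬T = F
¬P ↑ ¬R = F ↑ F = T
(S ⊕ ¬Q) ↔ (¬P ↑ ¬R) = F ↔ T = F
R ∧ ((S ⊕ ¬Q) ↔ (¬P ↑ ¬R)) = T ∧ F = F
P ∨ (R ∧ ((S ⊕ ¬Q) ↔ (¬P ↑ ¬R))) = T ∨ F = T
Hence S1 is true.

S2: In symbols: (¬R ↔ S) ↑ (¬Q ∧ P)

¬R = ¬T = F
¬R ↔ S = F ↔ T = F
¬Q = ¬F = T
¬Q ∧ P = T ∧ T = T
(¬R ↔ S) ↑ (¬Q ∧ P) = F ↑ T = T
Hence S2 is true.

S3: This is (¬(¬S ∨ P) ↓ (Q ∧ ¬R)) → ¬P.

¬S = ¬T = F
¬S ∨ P = F ∨ T = T
¬(¬S ∨ P) = ¬T = F
¬R = ¬T = F
Q ∧ ¬R = F ∧ F = F
¬(¬S ∨ P) ↓ (Q ∧ ¬R) = F ↓ F = T
¬P = ¬T = F
(¬(¬S ∨ P) ↓ (Q ∧ ¬R)) → ¬P = T → F = F
Hence S3 is false.

Count: 2.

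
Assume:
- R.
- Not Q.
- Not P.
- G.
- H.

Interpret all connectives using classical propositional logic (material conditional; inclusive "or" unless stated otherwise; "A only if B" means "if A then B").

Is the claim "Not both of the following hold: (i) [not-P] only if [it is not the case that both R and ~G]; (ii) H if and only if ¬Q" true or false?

Parsed as (~P -> (R nand ~G)) nand (H <-> ~Q)

~P = ~F = T
~G = ~T = F
R nand ~G = T nand F = T
~P -> (R nand ~G) = T -> T = T
~Q = ~F = T
H <-> ~Q = T <-> T = T
(~P -> (R nand ~G)) nand (H <-> ~Q) = T nand T = F

False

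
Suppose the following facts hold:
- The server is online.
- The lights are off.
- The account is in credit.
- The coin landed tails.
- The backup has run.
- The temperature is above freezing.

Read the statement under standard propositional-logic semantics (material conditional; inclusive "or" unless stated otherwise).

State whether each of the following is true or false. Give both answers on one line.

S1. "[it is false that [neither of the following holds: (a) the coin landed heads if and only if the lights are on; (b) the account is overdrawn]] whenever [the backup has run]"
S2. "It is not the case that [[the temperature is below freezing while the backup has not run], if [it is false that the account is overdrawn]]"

Let U = "the backup has run" (T), S = "the coin landed heads" (F), Q = "the lights are on" (F), R = "the account is overdrawn" (F), V = "the temperature is below freezing" (F).

S1: This is U -> ~((S <-> Q) nor R).

S <-> Q = F <-> F = T
(S <-> Q) nor R = T nor F = F
~((S <-> Q) nor R) = ~F = T
U -> ~((S <-> Q) nor R) = T -> T = T
Hence S1 is true.

S2: Formalization: ~(~R -> (V & ~U))

~R = ~F = T
~U = ~T = F
V & ~U = F & F = F
~R -> (V & ~U) = T -> F = F
~(~R -> (V & ~U)) = ~F = T
Thus S2 is true.

S1 True, S2 True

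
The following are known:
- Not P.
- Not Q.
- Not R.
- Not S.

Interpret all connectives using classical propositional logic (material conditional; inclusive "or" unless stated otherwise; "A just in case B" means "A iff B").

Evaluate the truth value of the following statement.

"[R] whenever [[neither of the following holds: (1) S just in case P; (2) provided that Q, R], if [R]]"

Parsed as (R -> ((S <-> P) nor (Q -> R))) -> R

S <-> P = F <-> F = T
Q -> R = F -> F = T
(S <-> P) nor (Q -> R) = T nor T = F
R -> ((S <-> P) nor (Q -> R)) = F -> F = T
(R -> ((S <-> P) nor (Q -> R))) -> R = T -> F = F

The statement is false.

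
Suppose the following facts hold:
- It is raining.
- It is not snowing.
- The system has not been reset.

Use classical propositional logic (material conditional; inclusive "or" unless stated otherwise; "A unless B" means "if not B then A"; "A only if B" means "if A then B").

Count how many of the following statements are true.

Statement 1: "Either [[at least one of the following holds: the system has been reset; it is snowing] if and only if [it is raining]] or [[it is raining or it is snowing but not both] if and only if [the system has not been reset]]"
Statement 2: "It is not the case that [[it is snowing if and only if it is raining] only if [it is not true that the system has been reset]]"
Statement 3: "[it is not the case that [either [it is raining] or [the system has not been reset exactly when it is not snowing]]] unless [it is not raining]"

1

Let R = "the system has been reset" (F), Q = "it is snowing" (F), P = "it is raining" (T).

Statement 1: Formalization: ((R ∨ Q) ↔ P) ∨ ((P ⊕ Q) ↔ ¬R)

R ∨ Q = F ∨ F = F
(R ∨ Q) ↔ P = F ↔ T = F
P ⊕ Q = T ⊕ F = T
¬R = ¬F = T
(P ⊕ Q) ↔ ¬R = T ↔ T = T
((R ∨ Q) ↔ P) ∨ ((P ⊕ Q) ↔ ¬R) = F ∨ T = T
Thus Statement 1 is true.

Statement 2: Formalization: ¬((Q ↔ P) → ¬R)

Q ↔ P = F ↔ T = F
¬R = ¬F = T
(Q ↔ P) → ¬R = F → T = T
¬((Q ↔ P) → ¬R) = ¬T = F
So Statement 2 is false.

Statement 3: Parsed as ¬(P ∨ (¬R ↔ ¬Q)) ∨ ¬P

¬R = ¬F = T
¬Q = ¬F = T
¬R ↔ ¬Q = T ↔ T = T
P ∨ (¬R ↔ ¬Q) = T ∨ T = T
¬(P ∨ (¬R ↔ ¬Q)) = ¬T = F
¬P = ¬T = F
¬(P ∨ (¬R ↔ ¬Q)) ∨ ¬P = F ∨ F = F
So Statement 3 is false.

True statements: 1 (Statement 1).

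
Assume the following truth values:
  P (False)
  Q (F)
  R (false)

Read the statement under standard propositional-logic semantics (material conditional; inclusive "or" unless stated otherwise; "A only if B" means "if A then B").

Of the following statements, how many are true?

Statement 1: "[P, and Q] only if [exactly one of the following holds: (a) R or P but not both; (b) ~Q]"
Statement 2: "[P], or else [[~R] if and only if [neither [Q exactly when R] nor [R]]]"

Statement 1: Formalization: (P ∧ Q) → ((R ⊕ P) ⊕ ¬Q)

P ∧ Q = F ∧ F = F
R ⊕ P = F ⊕ F = F
¬Q = ¬F = T
(R ⊕ P) ⊕ ¬Q = F ⊕ T = T
(P ∧ Q) → ((R ⊕ P) ⊕ ¬Q) = F → T = T
Thus Statement 1 is true.

Statement 2: This is P ∨ (¬R ↔ ((Q ↔ R) ↓ R)).

¬R = ¬F = T
Q ↔ R = F ↔ F = T
(Q ↔ R) ↓ R = T ↓ F = F
¬R ↔ ((Q ↔ R) ↓ R) = T ↔ F = F
P ∨ (¬R ↔ ((Q ↔ R) ↓ R)) = F ∨ F = F
So Statement 2 is false.

1 of the 2 statements is true (Statement 1).

1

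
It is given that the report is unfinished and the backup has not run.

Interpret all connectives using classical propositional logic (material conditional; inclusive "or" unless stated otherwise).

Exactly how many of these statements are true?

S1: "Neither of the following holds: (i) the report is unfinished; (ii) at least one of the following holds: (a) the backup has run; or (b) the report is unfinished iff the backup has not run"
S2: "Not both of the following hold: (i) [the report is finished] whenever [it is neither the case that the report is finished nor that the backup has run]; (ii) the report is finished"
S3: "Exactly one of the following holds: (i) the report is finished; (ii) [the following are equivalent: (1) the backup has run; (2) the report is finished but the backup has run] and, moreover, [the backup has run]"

1

Let P = "the report is finished" (F), Q = "the backup has run" (F).

S1: Formalization: ~P nor (Q | (~P <-> ~Q))

~P = ~F = T
~P = ~F = T
~Q = ~F = T
~P <-> ~Q = T <-> T = T
Q | (~P <-> ~Q) = F | T = T
~P nor (Q | (~P <-> ~Q)) = T nor T = F
So S1 is false.

S2: Parsed as ((P nor Q) -> P) nand P

P nor Q = F nor F = T
(P nor Q) -> P = T -> F = F
((P nor Q) -> P) nand P = F nand F = T
Thus S2 is true.

S3: In symbols: P xor ((Q <-> (P & Q)) & Q)

P & Q = F & F = F
Q <-> (P & Q) = F <-> F = T
(Q <-> (P & Q)) & Q = T & F = F
P xor ((Q <-> (P & Q)) & Q) = F xor F = F
Hence S3 is false.

1 of the 3 statements is true.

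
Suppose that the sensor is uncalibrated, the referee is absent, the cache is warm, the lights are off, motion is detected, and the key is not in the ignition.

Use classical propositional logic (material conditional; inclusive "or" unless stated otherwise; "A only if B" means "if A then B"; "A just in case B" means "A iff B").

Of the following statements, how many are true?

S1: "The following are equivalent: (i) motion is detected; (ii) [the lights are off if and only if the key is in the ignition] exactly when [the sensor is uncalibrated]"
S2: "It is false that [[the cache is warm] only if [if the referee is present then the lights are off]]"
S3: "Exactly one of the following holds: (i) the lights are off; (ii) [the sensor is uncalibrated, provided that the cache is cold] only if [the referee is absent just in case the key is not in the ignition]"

0

Let N = "motion is detected" (True), D = "the lights are on" (False), V = "the key is in the ignition" (False), L = "the sensor is calibrated" (False), K = "the cache is warm" (True), G = "the referee is present" (False).

S1: Parsed as N iff ((not D iff V) iff not L)

not D = not False = True
not D iff V = True iff False = False
not L = not False = True
(not D iff V) iff not L = False iff True = False
N iff ((not D iff V) iff not L) = True iff False = False
So S1 is false.

S2: Parsed as not (K -> (G -> not D))

not D = not False = True
G -> not D = False -> True = True
K -> (G -> not D) = True -> True = True
not (K -> (G -> not D)) = not True = False
Thus S2 is false.

S3: Formalization: not D xor ((not K -> not L) -> (not G iff not V))

not D = not False = True
not K = not True = False
not L = not False = True
not K -> not L = False -> True = True
not G = not False = True
not V = not False = True
not G iff not V = True iff True = True
(not K -> not L) -> (not G iff not V) = True -> True = True
not D xor ((not K -> not L) -> (not G iff not V)) = True xor True = False
Hence S3 is false.

0 of the 3 statements are true (none).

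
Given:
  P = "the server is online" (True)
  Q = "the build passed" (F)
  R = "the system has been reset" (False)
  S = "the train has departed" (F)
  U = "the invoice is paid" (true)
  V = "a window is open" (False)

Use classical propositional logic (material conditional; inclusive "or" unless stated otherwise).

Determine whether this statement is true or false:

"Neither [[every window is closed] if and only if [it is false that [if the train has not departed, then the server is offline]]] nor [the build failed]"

The statement is false.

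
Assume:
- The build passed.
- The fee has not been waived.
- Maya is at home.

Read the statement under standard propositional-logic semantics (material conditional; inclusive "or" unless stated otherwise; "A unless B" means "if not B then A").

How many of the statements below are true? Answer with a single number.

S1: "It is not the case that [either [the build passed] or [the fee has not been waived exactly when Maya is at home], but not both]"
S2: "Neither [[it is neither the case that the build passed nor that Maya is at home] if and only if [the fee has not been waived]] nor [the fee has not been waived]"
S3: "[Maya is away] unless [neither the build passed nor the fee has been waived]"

1

Let K = "the build passed" (T), Q = "the fee has been waived" (F), H = "Maya is at home" (T).

S1: Formalization: ¬(K ⊕ (¬Q ↔ H))

¬Q = ¬F = T
¬Q ↔ H = T ↔ T = T
K ⊕ (¬Q ↔ H) = T ⊕ T = F
¬(K ⊕ (¬Q ↔ H)) = ¬F = T
So S1 is true.

S2: Formalization: ((K ↓ H) ↔ ¬Q) ↓ ¬Q

K ↓ H = T ↓ T = F
¬Q = ¬F = T
(K ↓ H) ↔ ¬Q = F ↔ T = F
¬Q = ¬F = T
((K ↓ H) ↔ ¬Q) ↓ ¬Q = F ↓ T = F
Hence S2 is false.

S3: Formalization: ¬H ∨ (K ↓ Q)

¬H = ¬T = F
K ↓ Q = T ↓ F = F
¬H ∨ (K ↓ Q) = F ∨ F = F
Thus S3 is false.

True statements: 1 (S1).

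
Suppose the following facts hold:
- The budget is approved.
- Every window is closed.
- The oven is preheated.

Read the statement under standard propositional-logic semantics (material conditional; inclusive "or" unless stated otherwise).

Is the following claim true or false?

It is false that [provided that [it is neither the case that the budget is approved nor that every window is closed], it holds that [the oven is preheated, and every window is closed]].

False.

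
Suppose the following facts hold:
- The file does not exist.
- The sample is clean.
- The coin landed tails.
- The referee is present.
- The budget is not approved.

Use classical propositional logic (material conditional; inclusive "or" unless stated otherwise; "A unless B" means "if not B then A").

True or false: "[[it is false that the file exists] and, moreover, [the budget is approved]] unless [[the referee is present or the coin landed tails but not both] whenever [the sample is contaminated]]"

true

Let P = "the file exists" (F), U = "the budget is approved" (F), Q = "the sample is contaminated" (F), S = "the referee is present" (T), R = "the coin landed heads" (F).
This is (~P & U) | (Q -> (S xor ~R)).

~P = ~F = T
~P & U = T & F = F
~R = ~F = T
S xor ~R = T xor T = F
Q -> (S xor ~R) = F -> F = T
(~P & U) | (Q -> (S xor ~R)) = F | T = T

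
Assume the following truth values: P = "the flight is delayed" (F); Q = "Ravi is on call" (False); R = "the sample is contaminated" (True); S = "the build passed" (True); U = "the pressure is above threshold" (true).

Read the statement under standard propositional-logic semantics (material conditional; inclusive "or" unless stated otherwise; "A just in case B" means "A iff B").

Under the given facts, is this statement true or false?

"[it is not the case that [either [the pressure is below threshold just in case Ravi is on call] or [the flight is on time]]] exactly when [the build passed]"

The statement is false.

In symbols: ~((~U <-> Q) | ~P) <-> S

~U = ~T = F
~U <-> Q = F <-> F = T
~P = ~F = T
(~U <-> Q) | ~P = T | T = T
~((~U <-> Q) | ~P) = ~T = F
~((~U <-> Q) | ~P) <-> S = F <-> T = F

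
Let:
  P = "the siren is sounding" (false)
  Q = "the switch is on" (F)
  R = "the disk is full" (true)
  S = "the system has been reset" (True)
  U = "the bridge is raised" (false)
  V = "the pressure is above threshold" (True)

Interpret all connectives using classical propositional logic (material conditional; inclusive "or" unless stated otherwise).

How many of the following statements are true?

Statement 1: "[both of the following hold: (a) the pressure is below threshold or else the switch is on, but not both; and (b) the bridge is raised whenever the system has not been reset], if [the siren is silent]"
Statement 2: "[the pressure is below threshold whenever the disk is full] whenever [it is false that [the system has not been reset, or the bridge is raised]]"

Statement 1: Formalization: ~P -> ((~V xor Q) & (~S -> U))

~P = ~F = T
~V = ~T = F
~V xor Q = F xor F = F
~S = ~T = F
~S -> U = F -> F = T
(~V xor Q) & (~S -> U) = F & T = F
~P -> ((~V xor Q) & (~S -> U)) = T -> F = F
Hence Statement 1 is false.

Statement 2: In symbols: ~(~S | U) -> (R -> ~V)

~S = ~T = F
~S | U = F | F = F
~(~S | U) = ~F = T
~V = ~T = F
R -> ~V = T -> F = F
~(~S | U) -> (R -> ~V) = T -> F = F
Thus Statement 2 is false.

Count: 0.

0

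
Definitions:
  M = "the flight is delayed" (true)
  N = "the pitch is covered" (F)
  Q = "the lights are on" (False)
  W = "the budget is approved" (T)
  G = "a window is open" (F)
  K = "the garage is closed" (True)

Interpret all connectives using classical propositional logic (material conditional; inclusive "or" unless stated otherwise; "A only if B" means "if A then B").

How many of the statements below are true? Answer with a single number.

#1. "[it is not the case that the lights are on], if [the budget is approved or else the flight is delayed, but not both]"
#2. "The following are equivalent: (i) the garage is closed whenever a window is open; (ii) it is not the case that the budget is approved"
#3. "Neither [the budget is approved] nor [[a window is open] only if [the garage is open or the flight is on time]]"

#1: Formalization: (W xor M) -> ~Q

W xor M = T xor T = F
~Q = ~F = T
(W xor M) -> ~Q = F -> T = T
Thus #1 is true.

#2: In symbols: (G -> K) <-> ~W

G -> K = F -> T = T
~W = ~T = F
(G -> K) <-> ~W = T <-> F = F
Hence #2 is false.

#3: In symbols: W nor (G -> (~K | ~M))

~K = ~T = F
~M = ~T = F
~K | ~M = F | F = F
G -> (~K | ~M) = F -> F = T
W nor (G -> (~K | ~M)) = T nor T = F
So #3 is false.

1 of the 3 statements is true.

1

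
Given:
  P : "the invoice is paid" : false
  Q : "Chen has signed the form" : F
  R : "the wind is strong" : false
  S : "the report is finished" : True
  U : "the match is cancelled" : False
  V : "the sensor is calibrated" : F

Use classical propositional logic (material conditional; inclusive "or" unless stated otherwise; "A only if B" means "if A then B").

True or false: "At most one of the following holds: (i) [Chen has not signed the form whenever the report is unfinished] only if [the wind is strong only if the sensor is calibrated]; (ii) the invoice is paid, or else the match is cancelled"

True

Formalization: ((~S -> ~Q) -> (R -> V)) nand (P | U)

~S = ~T = F
~Q = ~F = T
~S -> ~Q = F -> T = T
R -> V = F -> F = T
(~S -> ~Q) -> (R -> V) = T -> T = T
P | U = F | F = F
((~S -> ~Q) -> (R -> V)) nand (P | U) = T nand F = T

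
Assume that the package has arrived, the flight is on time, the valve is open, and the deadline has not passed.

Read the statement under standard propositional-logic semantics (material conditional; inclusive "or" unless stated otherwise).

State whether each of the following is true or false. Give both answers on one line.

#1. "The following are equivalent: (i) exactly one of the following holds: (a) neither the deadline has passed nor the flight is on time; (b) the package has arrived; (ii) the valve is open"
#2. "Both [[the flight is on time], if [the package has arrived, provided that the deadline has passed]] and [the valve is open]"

#1 true; #2 true

Let S = "the deadline has passed" (F), Q = "the flight is delayed" (F), P = "the package has arrived" (T), R = "the valve is open" (T).

#1: This is ((S nor ~Q) xor P) <-> R.

~Q = ~F = T
S nor ~Q = F nor T = F
(S nor ~Q) xor P = F xor T = T
((S nor ~Q) xor P) <-> R = T <-> T = T
Hence #1 is true.

#2: Parsed as ((S -> P) -> ~Q) & R

S -> P = F -> T = T
~Q = ~F = T
(S -> P) -> ~Q = T -> T = T
((S -> P) -> ~Q) & R = T & T = T
So #2 is true.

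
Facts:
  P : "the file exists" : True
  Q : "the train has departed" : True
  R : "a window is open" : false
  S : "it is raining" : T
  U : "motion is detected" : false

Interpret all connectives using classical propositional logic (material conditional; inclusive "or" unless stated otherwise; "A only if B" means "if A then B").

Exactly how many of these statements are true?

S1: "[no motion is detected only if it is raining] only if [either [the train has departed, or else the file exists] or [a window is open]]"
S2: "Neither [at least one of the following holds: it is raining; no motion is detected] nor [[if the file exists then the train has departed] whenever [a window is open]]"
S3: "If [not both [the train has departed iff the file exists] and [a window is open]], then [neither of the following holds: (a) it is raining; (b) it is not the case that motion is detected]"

S1: In symbols: (¬U → S) → ((Q ∨ P) ∨ R)

¬U = ¬F = T
¬U → S = T → T = T
Q ∨ P = T ∨ T = T
(Q ∨ P) ∨ R = T ∨ F = T
(¬U → S) → ((Q ∨ P) ∨ R) = T → T = T
Hence S1 is true.

S2: Formalization: (S ∨ ¬U) ↓ (R → (P → Q))

¬U = ¬F = T
S ∨ ¬U = T ∨ T = T
P → Q = T → T = T
R → (P → Q) = F → T = T
(S ∨ ¬U) ↓ (R → (P → Q)) = T ↓ T = F
So S2 is false.

S3: Parsed as ((Q ↔ P) ↑ R) → (S ↓ ¬U)

Q ↔ P = T ↔ T = T
(Q ↔ P) ↑ R = T ↑ F = T
¬U = ¬F = T
S ↓ ¬U = T ↓ T = F
((Q ↔ P) ↑ R) → (S ↓ ¬U) = T → F = F
Thus S3 is false.

True statements: 1.

1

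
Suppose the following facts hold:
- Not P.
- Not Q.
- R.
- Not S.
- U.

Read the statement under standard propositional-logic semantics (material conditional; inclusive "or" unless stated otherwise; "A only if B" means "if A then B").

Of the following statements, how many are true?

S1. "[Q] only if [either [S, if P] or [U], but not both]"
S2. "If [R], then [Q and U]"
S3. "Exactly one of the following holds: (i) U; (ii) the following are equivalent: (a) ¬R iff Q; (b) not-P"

1

S1: In symbols: Q -> ((P -> S) xor U)

P -> S = False -> False = True
(P -> S) xor U = True xor True = False
Q -> ((P -> S) xor U) = False -> False = True
Thus S1 is true.

S2: Parsed as R -> (Q and U)

Q and U = False and True = False
R -> (Q and U) = True -> False = False
Hence S2 is false.

S3: Parsed as U xor ((not R iff Q) iff not P)

not R = not True = False
not R iff Q = False iff False = True
not P = not False = True
(not R iff Q) iff not P = True iff True = True
U xor ((not R iff Q) iff not P) = True xor True = False
So S3 is false.

Count: 1.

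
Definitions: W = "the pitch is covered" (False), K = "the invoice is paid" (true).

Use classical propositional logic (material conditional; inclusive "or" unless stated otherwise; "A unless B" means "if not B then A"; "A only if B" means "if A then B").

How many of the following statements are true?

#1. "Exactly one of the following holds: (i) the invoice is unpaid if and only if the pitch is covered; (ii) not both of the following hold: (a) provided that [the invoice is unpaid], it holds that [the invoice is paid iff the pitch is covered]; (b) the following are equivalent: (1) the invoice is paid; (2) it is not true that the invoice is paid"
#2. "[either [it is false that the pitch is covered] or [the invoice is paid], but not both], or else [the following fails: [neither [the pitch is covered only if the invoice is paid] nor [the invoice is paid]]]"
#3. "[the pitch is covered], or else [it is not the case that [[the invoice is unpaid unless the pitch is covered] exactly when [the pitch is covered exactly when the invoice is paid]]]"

#1: In symbols: (¬K ↔ W) ⊕ ((¬K → (K ↔ W)) ↑ (K ↔ ¬K))

¬K = ¬T = F
¬K ↔ W = F ↔ F = T
¬K = ¬T = F
K ↔ W = T ↔ F = F
¬K → (K ↔ W) = F → F = T
¬K = ¬T = F
K ↔ ¬K = T ↔ F = F
(¬K → (K ↔ W)) ↑ (K ↔ ¬K) = T ↑ F = T
(¬K ↔ W) ⊕ ((¬K → (K ↔ W)) ↑ (K ↔ ¬K)) = T ⊕ T = F
So #1 is false.

#2: This is (¬W ⊕ K) ∨ ¬((W → K) ↓ K).

¬W = ¬F = T
¬W ⊕ K = T ⊕ T = F
W → K = F → T = T
(W → K) ↓ K = T ↓ T = F
¬((W → K) ↓ K) = ¬F = T
(¬W ⊕ K) ∨ ¬((W → K) ↓ K) = F ∨ T = T
Hence #2 is true.

#3: In symbols: W ∨ ¬((¬K ∨ W) ↔ (W ↔ K))

¬K = ¬T = F
¬K ∨ W = F ∨ F = F
W ↔ K = F ↔ T = F
(¬K ∨ W) ↔ (W ↔ K) = F ↔ F = T
¬((¬K ∨ W) ↔ (W ↔ K)) = ¬T = F
W ∨ ¬((¬K ∨ W) ↔ (W ↔ K)) = F ∨ F = F
So #3 is false.

1 of the 3 statements is true (#2).

1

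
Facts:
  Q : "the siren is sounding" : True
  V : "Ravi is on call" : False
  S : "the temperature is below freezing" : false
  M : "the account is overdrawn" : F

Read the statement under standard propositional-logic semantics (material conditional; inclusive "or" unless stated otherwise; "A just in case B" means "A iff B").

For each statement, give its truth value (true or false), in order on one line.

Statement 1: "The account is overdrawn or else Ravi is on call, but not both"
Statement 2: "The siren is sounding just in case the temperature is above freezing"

Statement 1: Parsed as M xor V

M xor V = False xor False = False
Thus Statement 1 is false.

Statement 2: Parsed as Q iff not S

not S = not False = True
Q iff not S = True iff True = True
So Statement 2 is true.

Statement 1 False / Statement 2 True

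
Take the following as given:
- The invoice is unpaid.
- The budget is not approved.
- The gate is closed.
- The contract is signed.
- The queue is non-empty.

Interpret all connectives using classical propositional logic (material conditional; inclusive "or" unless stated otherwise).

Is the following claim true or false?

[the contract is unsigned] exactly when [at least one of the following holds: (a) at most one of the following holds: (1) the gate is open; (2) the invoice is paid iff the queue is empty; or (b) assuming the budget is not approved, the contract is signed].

Let Q = "the contract is signed" (T), K = "the gate is open" (F), V = "the invoice is paid" (F), S = "the queue is empty" (F), P = "the budget is approved" (F).
Parsed as ¬Q ↔ ((K ↑ (V ↔ S)) ∨ (¬P → Q))

¬Q = ¬T = F
V ↔ S = F ↔ F = T
K ↑ (V ↔ S) = F ↑ T = T
¬P = ¬F = T
¬P → Q = T → T = T
(K ↑ (V ↔ S)) ∨ (¬P → Q) = T ∨ T = T
¬Q ↔ ((K ↑ (V ↔ S)) ∨ (¬P → Q)) = F ↔ T = F

false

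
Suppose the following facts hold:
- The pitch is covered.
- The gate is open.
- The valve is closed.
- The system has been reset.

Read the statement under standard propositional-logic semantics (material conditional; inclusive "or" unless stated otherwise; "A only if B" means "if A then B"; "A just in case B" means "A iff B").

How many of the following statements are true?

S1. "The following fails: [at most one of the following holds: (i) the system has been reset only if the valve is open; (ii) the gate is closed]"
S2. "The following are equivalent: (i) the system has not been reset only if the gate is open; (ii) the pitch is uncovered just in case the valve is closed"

Let H = "the system has been reset" (True), N = "the valve is open" (False), W = "the gate is open" (True), S = "the pitch is covered" (True).

S1: Formalization: not ((H -> N) nand not W)

H -> N = True -> False = False
not W = not True = False
(H -> N) nand not W = False nand False = True
not ((H -> N) nand not W) = not True = False
Hence S1 is false.

S2: This is (not H -> W) iff (not S iff not N).

not H = not True = False
not H -> W = False -> True = True
not S = not True = False
not N = not False = True
not S iff not N = False iff True = False
(not H -> W) iff (not S iff not N) = True iff False = False
So S2 is false.

0 of the 2 statements are true (none).

0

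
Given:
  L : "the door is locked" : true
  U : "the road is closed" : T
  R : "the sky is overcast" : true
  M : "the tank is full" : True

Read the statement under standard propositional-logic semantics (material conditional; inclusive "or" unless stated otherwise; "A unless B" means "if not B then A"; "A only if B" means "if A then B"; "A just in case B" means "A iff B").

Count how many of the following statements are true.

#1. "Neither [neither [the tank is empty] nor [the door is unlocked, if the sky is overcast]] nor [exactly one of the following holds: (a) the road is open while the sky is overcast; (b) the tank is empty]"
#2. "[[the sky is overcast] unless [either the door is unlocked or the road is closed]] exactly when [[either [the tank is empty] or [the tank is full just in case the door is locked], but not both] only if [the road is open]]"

0

#1: In symbols: (not M nor (R -> not L)) nor ((not U and R) xor not M)

not M = not True = False
not L = not True = False
R -> not L = True -> False = False
not M nor (R -> not L) = False nor False = True
not U = not True = False
not U and R = False and True = False
not M = not True = False
(not U and R) xor not M = False xor False = False
(not M nor (R -> not L)) nor ((not U and R) xor not M) = True nor False = False
Hence #1 is false.

#2: Formalization: (R or (not L or U)) iff ((not M xor (M iff L)) -> not U)

not L = not True = False
not L or U = False or True = True
R or (not L or U) = True or True = True
not M = not True = False
M iff L = True iff True = True
not M xor (M iff L) = False xor True = True
not U = not True = False
(not M xor (M iff L)) -> not U = True -> False = False
(R or (not L or U)) iff ((not M xor (M iff L)) -> not U) = True iff False = False
Thus #2 is false.

0 of the 2 statements are true (none).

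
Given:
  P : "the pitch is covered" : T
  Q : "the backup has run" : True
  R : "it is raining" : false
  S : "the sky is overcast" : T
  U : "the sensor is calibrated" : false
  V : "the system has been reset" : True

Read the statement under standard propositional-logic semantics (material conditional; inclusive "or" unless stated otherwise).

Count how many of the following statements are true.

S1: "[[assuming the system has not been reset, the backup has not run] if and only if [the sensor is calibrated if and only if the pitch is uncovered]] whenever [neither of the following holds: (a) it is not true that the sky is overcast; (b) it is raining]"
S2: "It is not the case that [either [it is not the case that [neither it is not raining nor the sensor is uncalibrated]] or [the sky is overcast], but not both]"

2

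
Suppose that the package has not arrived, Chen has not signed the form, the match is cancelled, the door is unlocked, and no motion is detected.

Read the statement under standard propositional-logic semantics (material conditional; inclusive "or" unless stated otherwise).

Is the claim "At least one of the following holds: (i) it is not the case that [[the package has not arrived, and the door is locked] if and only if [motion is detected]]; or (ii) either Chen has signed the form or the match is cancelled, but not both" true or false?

Let P = "the package has arrived" (F), S = "the door is locked" (F), U = "motion is detected" (F), Q = "Chen has signed the form" (F), R = "the match is cancelled" (T).
This is ¬((¬P ∧ S) ↔ U) ∨ (Q ⊕ R).

¬P = ¬F = T
¬P ∧ S = T ∧ F = F
(¬P ∧ S) ↔ U = F ↔ F = T
¬((¬P ∧ S) ↔ U) = ¬T = F
Q ⊕ R = F ⊕ T = T
¬((¬P ∧ S) ↔ U) ∨ (Q ⊕ R) = F ∨ T = T

True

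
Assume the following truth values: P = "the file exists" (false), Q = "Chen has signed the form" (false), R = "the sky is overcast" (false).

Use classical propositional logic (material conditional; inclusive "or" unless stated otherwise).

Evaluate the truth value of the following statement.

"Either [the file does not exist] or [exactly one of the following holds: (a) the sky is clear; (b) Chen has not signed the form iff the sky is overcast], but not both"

False.

Formalization: not P xor (not R xor (not Q iff R))

not P = not False = True
not R = not False = True
not Q = not False = True
not Q iff R = True iff False = False
not R xor (not Q iff R) = True xor False = True
not P xor (not R xor (not Q iff R)) = True xor True = False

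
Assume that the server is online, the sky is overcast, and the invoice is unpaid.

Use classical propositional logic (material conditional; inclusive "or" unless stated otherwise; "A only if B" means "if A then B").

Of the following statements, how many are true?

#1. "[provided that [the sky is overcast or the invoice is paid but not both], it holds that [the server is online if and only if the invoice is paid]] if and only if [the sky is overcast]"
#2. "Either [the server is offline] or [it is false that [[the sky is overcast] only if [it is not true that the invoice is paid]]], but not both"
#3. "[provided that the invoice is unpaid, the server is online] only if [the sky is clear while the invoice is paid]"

0

Let R = "the sky is overcast" (T), D = "the invoice is paid" (F), U = "the server is online" (T).

#1: Parsed as ((R xor D) -> (U <-> D)) <-> R

R xor D = T xor F = T
U <-> D = T <-> F = F
(R xor D) -> (U <-> D) = T -> F = F
((R xor D) -> (U <-> D)) <-> R = F <-> T = F
So #1 is false.

#2: Parsed as ~U xor ~(R -> ~D)

~U = ~T = F
~D = ~F = T
R -> ~D = T -> T = T
~(R -> ~D) = ~T = F
~U xor ~(R -> ~D) = F xor F = F
Hence #2 is false.

#3: Formalization: (~D -> U) -> (~R & D)

~D = ~F = T
~D -> U = T -> T = T
~R = ~T = F
~R & D = F & F = F
(~D -> U) -> (~R & D) = T -> F = F
So #3 is false.

True statements: 0 (none).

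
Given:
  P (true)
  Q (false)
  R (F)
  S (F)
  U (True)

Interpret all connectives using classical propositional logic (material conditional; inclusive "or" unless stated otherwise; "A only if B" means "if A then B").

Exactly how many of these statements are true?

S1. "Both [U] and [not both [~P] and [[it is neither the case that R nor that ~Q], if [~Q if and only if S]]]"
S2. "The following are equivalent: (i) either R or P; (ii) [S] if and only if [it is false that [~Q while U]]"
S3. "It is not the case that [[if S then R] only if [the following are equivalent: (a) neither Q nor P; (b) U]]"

3

S1: This is U ∧ (¬P ↑ ((¬Q ↔ S) → (R ↓ ¬Q))).

¬P = ¬T = F
¬Q = ¬F = T
¬Q ↔ S = T ↔ F = F
¬Q = ¬F = T
R ↓ ¬Q = F ↓ T = F
(¬Q ↔ S) → (R ↓ ¬Q) = F → F = T
¬P ↑ ((¬Q ↔ S) → (R ↓ ¬Q)) = F ↑ T = T
U ∧ (¬P ↑ ((¬Q ↔ S) → (R ↓ ¬Q))) = T ∧ T = T
So S1 is true.

S2: Formalization: (R ∨ P) ↔ (S ↔ ¬(¬Q ∧ U))

R ∨ P = F ∨ T = T
¬Q = ¬F = T
¬Q ∧ U = T ∧ T = T
¬(¬Q ∧ U) = ¬T = F
S ↔ ¬(¬Q ∧ U) = F ↔ F = T
(R ∨ P) ↔ (S ↔ ¬(¬Q ∧ U)) = T ↔ T = T
Hence S2 is true.

S3: This is ¬((S → R) → ((Q ↓ P) ↔ U)).

S → R = F → F = T
Q ↓ P = F ↓ T = F
(Q ↓ P) ↔ U = F ↔ T = F
(S → R) → ((Q ↓ P) ↔ U) = T → F = F
¬((S → R) → ((Q ↓ P) ↔ U)) = ¬F = T
Thus S3 is true.

Count: 3.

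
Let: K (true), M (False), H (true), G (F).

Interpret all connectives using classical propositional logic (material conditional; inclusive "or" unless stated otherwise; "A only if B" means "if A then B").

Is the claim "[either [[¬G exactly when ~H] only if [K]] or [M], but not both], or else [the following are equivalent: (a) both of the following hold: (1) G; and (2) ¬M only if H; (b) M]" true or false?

The statement is true.

Values: G=False, H=True, K=True, M=False.
Formalization: (((not G iff not H) -> K) xor M) or ((G and (not M -> H)) iff M)

not G = not False = True
not H = not True = False
not G iff not H = True iff False = False
(not G iff not H) -> K = False -> True = True
((not G iff not H) -> K) xor M = True xor False = True
not M = not False = True
not M -> H = True -> True = True
G and (not M -> H) = False and True = False
(G and (not M -> H)) iff M = False iff False = True
(((not G iff not H) -> K) xor M) or ((G and (not M -> H)) iff M) = True or True = True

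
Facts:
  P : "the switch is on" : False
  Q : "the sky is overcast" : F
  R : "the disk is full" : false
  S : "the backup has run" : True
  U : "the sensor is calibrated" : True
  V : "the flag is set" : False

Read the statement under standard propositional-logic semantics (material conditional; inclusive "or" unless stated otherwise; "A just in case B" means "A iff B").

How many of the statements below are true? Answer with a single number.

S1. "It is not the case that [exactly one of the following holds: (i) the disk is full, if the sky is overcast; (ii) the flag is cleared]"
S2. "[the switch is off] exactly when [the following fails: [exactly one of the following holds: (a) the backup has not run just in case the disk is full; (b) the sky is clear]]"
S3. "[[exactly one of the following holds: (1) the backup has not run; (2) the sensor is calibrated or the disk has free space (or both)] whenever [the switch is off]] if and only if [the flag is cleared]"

S1: Formalization: ~((Q -> R) xor ~V)

Q -> R = F -> F = T
~V = ~F = T
(Q -> R) xor ~V = T xor T = F
~((Q -> R) xor ~V) = ~F = T
Thus S1 is true.

S2: Formalization: ~P <-> ~((~S <-> R) xor ~Q)

~P = ~F = T
~S = ~T = F
~S <-> R = F <-> F = T
~Q = ~F = T
(~S <-> R) xor ~Q = T xor T = F
~((~S <-> R) xor ~Q) = ~F = T
~P <-> ~((~S <-> R) xor ~Q) = T <-> T = T
Hence S2 is true.

S3: In symbols: (~P -> (~S xor (U | ~R))) <-> ~V

~P = ~F = T
~S = ~T = F
~R = ~F = T
U | ~R = T | T = T
~S xor (U | ~R) = F xor T = T
~P -> (~S xor (U | ~R)) = T -> T = T
~V = ~F = T
(~P -> (~S xor (U | ~R))) <-> ~V = T <-> T = T
Thus S3 is true.

True statements: 3.

3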